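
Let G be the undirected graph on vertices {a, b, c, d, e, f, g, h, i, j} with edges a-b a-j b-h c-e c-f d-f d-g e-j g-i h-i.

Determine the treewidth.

2

A width-2 tree decomposition is:
Bags: B1 = {g, h, i}  B2 = {b, g, h}  B3 = {a, b, g}  B4 = {a, g, j}  B5 = {e, g, j}  B6 = {c, e, g}  B7 = {c, f, g}  B8 = {d, f, g}
Tree: B1–B2, B2–B3, B3–B4, B4–B5, B5–B6, B6–B7, B7–B8
Every bag has size at most 3, so the width is 3 − 1 = 2 and tw(G) ≤ 2. The edges g–i–h–b–a–j–e–c–f–d–g form a cycle, so G is not a tree and its treewidth is at least 2. Therefore the treewidth is 2.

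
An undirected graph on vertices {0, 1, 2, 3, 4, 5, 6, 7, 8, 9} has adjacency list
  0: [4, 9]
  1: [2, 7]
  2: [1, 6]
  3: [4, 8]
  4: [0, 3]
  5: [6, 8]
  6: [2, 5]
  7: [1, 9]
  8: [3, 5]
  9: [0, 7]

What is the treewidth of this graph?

A width-2 tree decomposition is:
Bags: B1 = {0, 4, 9}  B2 = {3, 4, 9}  B3 = {3, 8, 9}  B4 = {5, 8, 9}  B5 = {5, 6, 9}  B6 = {2, 6, 9}  B7 = {1, 2, 9}  B8 = {1, 7, 9}
Tree: B1–B2, B2–B3, B3–B4, B4–B5, B5–B6, B6–B7, B7–B8
The largest bag has 3 vertices, giving width 2; this decomposition certifies tw(G) ≤ 2. For the lower bound, G contains the cycle 9–0–4–3–8–5–6–2–1–7–9, so G is not a forest; only forests have treewidth ≤ 1, hence tw(G) ≥ 2. Hence tw(G) = 2 exactly.

2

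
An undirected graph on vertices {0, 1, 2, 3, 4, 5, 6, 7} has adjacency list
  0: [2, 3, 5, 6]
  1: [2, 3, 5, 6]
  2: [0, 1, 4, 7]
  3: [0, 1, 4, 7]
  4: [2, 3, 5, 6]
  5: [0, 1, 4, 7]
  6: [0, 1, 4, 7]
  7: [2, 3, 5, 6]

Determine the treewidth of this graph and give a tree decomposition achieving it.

Treewidth 4.
One such decomposition:
Bags: B1 = {0, 1, 4, 6, 7}  B2 = {0, 1, 4, 5, 7}  B3 = {0, 1, 3, 4, 7}  B4 = {0, 1, 2, 4, 7}
Tree: B1–B2, B2–B3, B3–B4

The largest bag has 5 vertices, giving width 4; this decomposition certifies tw(G) ≤ 4. For the lower bound: the 5 vertex sets {6,7}, {4,5}, {1,3}, {0}, {2} are disjoint, each induces a connected subgraph, and every pair is joined by at least one edge of G. Contracting each set to a single vertex therefore yields K_{5} as a minor, and since treewidth is minor-monotone, tw(G) ≥ tw(K_{5}) = 4. Therefore the treewidth is 4.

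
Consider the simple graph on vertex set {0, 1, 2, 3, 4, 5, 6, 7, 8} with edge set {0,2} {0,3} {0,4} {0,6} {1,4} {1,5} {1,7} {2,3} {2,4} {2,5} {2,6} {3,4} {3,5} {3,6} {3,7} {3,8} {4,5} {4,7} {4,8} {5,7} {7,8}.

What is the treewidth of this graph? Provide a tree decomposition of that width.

Every bag has size at most 4, so the width is 4 − 1 = 3 and tw(G) ≤ 3. On the other hand G contains the 4-clique {1, 4, 5, 7}. A clique must lie in a single bag of any decomposition, so no decomposition can have width below 3. Combining the bounds, tw(G) = 3.

Treewidth 3.
Bags: B1 = {2, 3, 4, 5}  B2 = {3, 4, 5, 7}  B3 = {0, 2, 3, 4}  B4 = {3, 4, 7, 8}  B5 = {0, 2, 3, 6}  B6 = {1, 4, 5, 7}
Tree: B1–B2, B1–B3, B2–B4, B3–B5, B2–B6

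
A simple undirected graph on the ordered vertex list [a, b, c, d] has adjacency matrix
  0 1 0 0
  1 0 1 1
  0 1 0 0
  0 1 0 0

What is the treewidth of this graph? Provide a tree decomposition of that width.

Every bag has size at most 2, so the width is 2 − 1 = 1 and tw(G) ≤ 1. Any graph with an edge has treewidth ≥ 1, and G has the edge d–b. Hence tw(G) = 1 exactly.

Treewidth 1.
One optimal decomposition is:
Bags: B1 = {b, d}  B2 = {a, b}  B3 = {b, c}
Tree: B1–B2, B2–B3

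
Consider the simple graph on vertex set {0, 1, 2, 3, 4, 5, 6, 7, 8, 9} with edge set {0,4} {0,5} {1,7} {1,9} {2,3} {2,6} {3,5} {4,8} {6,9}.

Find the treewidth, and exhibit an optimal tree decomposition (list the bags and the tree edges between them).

Treewidth 1.
Bags: B1 = {1, 7}  B2 = {1, 9}  B3 = {6, 9}  B4 = {2, 6}  B5 = {2, 3}  B6 = {3, 5}  B7 = {0, 5}  B8 = {0, 4}  B9 = {4, 8}
Tree: B1–B2, B2–B3, B3–B4, B4–B5, B5–B6, B6–B7, B7–B8, B8–B9

The largest bag has 2 vertices, giving width 1; this decomposition certifies tw(G) ≤ 1. Since G has at least one edge (e.g. 7–1), it is not an edgeless graph, so tw(G) ≥ 1. Hence tw(G) = 1 exactly.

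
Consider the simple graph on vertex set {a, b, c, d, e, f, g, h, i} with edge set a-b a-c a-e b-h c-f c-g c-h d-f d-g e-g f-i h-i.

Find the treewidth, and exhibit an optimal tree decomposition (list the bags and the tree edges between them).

Each bag holds 4 vertices, so the decomposition has width 3, which upper-bounds the treewidth. For the lower bound: the 4 vertex sets {a,b,e}, {h}, {c}, {d,f,g,i} are disjoint, each induces a connected subgraph, and every pair is joined by at least one edge of G. Contracting each set to a single vertex therefore yields K_{4} as a minor, and since treewidth is minor-monotone, tw(G) ≥ tw(K_{4}) = 3. Therefore the treewidth is 3.

Treewidth 3.
One optimal decomposition is:
Bags: B1 = {a, b, e, h}  B2 = {a, c, e, h}  B3 = {c, e, g, h}  B4 = {c, g, h, i}  B5 = {c, f, g, i}  B6 = {d, f, g, i}
Tree: B1–B2, B2–B3, B3–B4, B4–B5, B5–B6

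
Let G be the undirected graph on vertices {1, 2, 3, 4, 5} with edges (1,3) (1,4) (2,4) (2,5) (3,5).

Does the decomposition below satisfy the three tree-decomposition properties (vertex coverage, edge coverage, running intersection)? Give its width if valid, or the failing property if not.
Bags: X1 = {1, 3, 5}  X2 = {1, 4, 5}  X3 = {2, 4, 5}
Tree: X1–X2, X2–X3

Yes; width 2.

Checking the three conditions: (i) the bags cover all of {1, 2, 3, 4, 5}; (ii) for each edge, some bag contains both endpoints; (iii) the bags containing any fixed vertex form a subtree. All hold, so the decomposition is valid with width 3 − 1 = 2.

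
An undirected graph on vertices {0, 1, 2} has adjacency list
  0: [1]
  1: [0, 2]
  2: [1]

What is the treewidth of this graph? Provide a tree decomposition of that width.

Every bag has size at most 2, so the width is 2 − 1 = 1 and tw(G) ≤ 1. Any graph with an edge has treewidth ≥ 1, and G has the edge 1–0. Hence tw(G) = 1 exactly.

Treewidth 1.
One optimal decomposition is:
Bags: B1 = {0, 1}  B2 = {1, 2}
Tree: B1–B2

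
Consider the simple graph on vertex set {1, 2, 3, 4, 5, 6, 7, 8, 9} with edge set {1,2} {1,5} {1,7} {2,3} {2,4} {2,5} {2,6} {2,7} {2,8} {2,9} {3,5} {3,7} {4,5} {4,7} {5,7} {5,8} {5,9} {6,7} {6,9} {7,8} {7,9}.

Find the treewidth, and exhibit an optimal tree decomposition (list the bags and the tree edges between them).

Treewidth 3.
One optimal decomposition is:
Bags: B1 = {2, 4, 5, 7}  B2 = {2, 5, 7, 8}  B3 = {1, 2, 5, 7}  B4 = {2, 3, 5, 7}  B5 = {2, 5, 7, 9}  B6 = {2, 6, 7, 9}
Tree: B1–B2, B1–B3, B2–B4, B2–B5, B5–B6

Every bag has size at most 4, so the width is 4 − 1 = 3 and tw(G) ≤ 3. For the lower bound, the 4 vertices {1, 2, 5, 7} are pairwise adjacent, and any tree decomposition puts a clique entirely inside one bag — forcing width ≥ 3. Hence tw(G) = 3 exactly.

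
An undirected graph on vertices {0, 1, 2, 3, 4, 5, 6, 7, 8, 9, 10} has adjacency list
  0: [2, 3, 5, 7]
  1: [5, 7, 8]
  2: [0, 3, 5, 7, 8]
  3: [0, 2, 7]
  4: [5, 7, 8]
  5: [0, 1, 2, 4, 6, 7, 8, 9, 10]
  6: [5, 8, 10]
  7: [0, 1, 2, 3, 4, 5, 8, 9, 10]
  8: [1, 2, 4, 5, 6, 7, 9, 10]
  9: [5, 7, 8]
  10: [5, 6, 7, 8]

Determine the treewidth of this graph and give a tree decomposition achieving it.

Treewidth 3.
Bags: B1 = {1, 5, 7, 8}  B2 = {2, 5, 7, 8}  B3 = {5, 7, 8, 10}  B4 = {4, 5, 7, 8}  B5 = {0, 2, 5, 7}  B6 = {0, 2, 3, 7}  B7 = {5, 7, 8, 9}  B8 = {5, 6, 8, 10}
Tree: B1–B2, B2–B3, B1–B4, B2–B5, B5–B6, B3–B7, B3–B8

The largest bag has 4 vertices, giving width 3; this decomposition certifies tw(G) ≤ 3. Conversely, {0, 2, 3, 7} is a clique of size 4, and the vertices of any clique must share a bag in every tree decomposition; so some bag has ≥ 4 vertices and tw(G) ≥ 3. The upper and lower bounds meet at 3, so that is the treewidth.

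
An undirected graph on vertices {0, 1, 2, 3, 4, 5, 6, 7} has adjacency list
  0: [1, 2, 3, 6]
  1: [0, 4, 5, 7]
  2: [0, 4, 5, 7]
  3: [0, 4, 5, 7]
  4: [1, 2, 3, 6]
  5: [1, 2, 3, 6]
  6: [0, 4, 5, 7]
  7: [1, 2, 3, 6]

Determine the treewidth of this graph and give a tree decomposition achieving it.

Every bag has size at most 5, so the width is 5 − 1 = 4 and tw(G) ≤ 4. For the lower bound: the 5 vertex sets {0,6}, {2,5}, {3,4}, {7}, {1} are disjoint, each induces a connected subgraph, and every pair is joined by at least one edge of G. Contracting each set to a single vertex therefore yields K_{5} as a minor, and since treewidth is minor-monotone, tw(G) ≥ tw(K_{5}) = 4. The upper and lower bounds meet at 4, so that is the treewidth.

Treewidth 4.
Bags: B1 = {0, 4, 5, 6, 7}  B2 = {0, 2, 4, 5, 7}  B3 = {0, 3, 4, 5, 7}  B4 = {0, 1, 4, 5, 7}
Tree: B1–B2, B2–B3, B3–B4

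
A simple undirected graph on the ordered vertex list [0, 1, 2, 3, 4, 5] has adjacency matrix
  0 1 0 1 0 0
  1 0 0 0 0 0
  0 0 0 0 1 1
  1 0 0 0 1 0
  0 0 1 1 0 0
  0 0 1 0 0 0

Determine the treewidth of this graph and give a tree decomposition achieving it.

Treewidth 1.
One optimal decomposition is:
Bags: B1 = {2, 5}  B2 = {2, 4}  B3 = {3, 4}  B4 = {0, 3}  B5 = {0, 1}
Tree: B1–B2, B2–B3, B3–B4, B4–B5

Each bag holds 2 vertices, so the decomposition has width 1, which upper-bounds the treewidth. Any graph with an edge has treewidth ≥ 1, and G has the edge 5–2. Hence tw(G) = 1 exactly.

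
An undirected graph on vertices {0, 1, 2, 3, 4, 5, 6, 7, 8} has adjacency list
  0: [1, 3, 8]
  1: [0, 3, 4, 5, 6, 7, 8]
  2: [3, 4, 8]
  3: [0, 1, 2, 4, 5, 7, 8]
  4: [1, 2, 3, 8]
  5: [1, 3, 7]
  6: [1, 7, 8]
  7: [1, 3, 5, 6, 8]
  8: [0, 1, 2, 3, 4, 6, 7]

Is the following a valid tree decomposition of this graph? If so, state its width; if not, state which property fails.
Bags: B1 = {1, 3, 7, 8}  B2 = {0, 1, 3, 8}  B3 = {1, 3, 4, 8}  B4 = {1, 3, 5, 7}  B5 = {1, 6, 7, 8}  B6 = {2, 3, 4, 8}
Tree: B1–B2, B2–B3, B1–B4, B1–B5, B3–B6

Vertex coverage: the bags together contain {0, 1, 2, 3, 4, 5, 6, 7, 8}, the full vertex set. Edge coverage: each edge of G has both endpoints in at least one bag. Running intersection: for every vertex, the bags containing it form a connected subtree. All three properties hold, so this is a valid tree decomposition of width max|bag| − 1 = 3, and hence tw(G) ≤ 3.

Yes; width 3.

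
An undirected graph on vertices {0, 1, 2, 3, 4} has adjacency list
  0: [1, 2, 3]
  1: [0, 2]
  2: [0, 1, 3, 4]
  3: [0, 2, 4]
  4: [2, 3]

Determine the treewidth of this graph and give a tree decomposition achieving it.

Treewidth 2.
Bags: B1 = {2, 3, 4}  B2 = {0, 2, 3}  B3 = {0, 1, 2}
Tree: B1–B2, B2–B3

Every bag has size at most 3, so the width is 3 − 1 = 2 and tw(G) ≤ 2. Conversely, {0, 1, 2} is a clique of size 3, and the vertices of any clique must share a bag in every tree decomposition; so some bag has ≥ 3 vertices and tw(G) ≥ 2. Therefore the treewidth is 2.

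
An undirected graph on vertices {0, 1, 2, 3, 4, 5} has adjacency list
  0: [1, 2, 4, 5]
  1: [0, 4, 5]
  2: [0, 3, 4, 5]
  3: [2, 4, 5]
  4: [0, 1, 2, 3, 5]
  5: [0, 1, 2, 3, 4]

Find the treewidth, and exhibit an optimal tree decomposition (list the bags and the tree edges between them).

Every bag has size at most 4, so the width is 4 − 1 = 3 and tw(G) ≤ 3. On the other hand G contains the 4-clique {0, 1, 4, 5}. A clique must lie in a single bag of any decomposition, so no decomposition can have width below 3. Combining the bounds, tw(G) = 3.

Treewidth 3.
One optimal decomposition is:
Bags: B1 = {2, 3, 4, 5}  B2 = {0, 2, 4, 5}  B3 = {0, 1, 4, 5}
Tree: B1–B2, B2–B3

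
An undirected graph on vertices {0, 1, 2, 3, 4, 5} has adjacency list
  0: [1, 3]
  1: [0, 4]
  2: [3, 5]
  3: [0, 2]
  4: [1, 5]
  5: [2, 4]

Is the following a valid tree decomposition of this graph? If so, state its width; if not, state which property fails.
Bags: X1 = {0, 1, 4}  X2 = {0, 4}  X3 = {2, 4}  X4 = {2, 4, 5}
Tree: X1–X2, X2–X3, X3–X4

A tree decomposition must satisfy three properties: every vertex lies in some bag; for every edge, both endpoints lie together in some bag; and for every vertex, the bags containing it form a connected subtree. Here vertex 3 appears in no bag, so the decomposition is invalid.

No — vertex 3 appears in no bag.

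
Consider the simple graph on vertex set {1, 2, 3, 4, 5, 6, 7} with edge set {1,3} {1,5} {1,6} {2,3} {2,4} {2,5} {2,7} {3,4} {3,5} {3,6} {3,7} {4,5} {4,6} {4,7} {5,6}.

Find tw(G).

A width-3 tree decomposition is:
Bags: B1 = {3, 4, 5, 6}  B2 = {2, 3, 4, 5}  B3 = {2, 3, 4, 7}  B4 = {1, 3, 5, 6}
Tree: B1–B2, B2–B3, B1–B4
Each bag holds 4 vertices, so the decomposition has width 3, which upper-bounds the treewidth. For the lower bound, the 4 vertices {1, 3, 5, 6} are pairwise adjacent, and any tree decomposition puts a clique entirely inside one bag — forcing width ≥ 3. Combining the bounds, tw(G) = 3.

3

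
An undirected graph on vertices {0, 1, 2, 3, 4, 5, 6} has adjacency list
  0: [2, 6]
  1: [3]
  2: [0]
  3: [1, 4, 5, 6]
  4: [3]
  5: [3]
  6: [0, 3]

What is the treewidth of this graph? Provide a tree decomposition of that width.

The largest bag has 2 vertices, giving width 1; this decomposition certifies tw(G) ≤ 1. Since G has at least one edge (e.g. 1–3), it is not an edgeless graph, so tw(G) ≥ 1. Combining the bounds, tw(G) = 1.

Treewidth 1.
One optimal decomposition is:
Bags: B1 = {1, 3}  B2 = {3, 5}  B3 = {3, 6}  B4 = {3, 4}  B5 = {0, 6}  B6 = {0, 2}
Tree: B1–B2, B2–B3, B3–B4, B3–B5, B5–B6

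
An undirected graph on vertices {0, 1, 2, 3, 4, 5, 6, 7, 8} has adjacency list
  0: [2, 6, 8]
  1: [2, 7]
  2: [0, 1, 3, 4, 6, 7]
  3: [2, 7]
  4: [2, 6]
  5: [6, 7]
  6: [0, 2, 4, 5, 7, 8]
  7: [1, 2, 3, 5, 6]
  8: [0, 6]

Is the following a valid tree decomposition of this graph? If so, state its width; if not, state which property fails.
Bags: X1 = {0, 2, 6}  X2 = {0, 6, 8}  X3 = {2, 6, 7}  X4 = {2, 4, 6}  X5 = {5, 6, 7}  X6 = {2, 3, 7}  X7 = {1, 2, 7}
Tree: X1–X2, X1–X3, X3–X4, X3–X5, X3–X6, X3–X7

Checking the three conditions: (i) the bags cover all of {0, 1, 2, 3, 4, 5, 6, 7, 8}; (ii) for each edge, some bag contains both endpoints; (iii) the bags containing any fixed vertex form a subtree. All hold, so the decomposition is valid with width 3 − 1 = 2.

Yes; width 2.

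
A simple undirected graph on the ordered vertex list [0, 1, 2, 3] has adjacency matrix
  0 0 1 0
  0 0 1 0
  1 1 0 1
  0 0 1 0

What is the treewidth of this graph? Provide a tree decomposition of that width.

Treewidth 1.
One such decomposition:
Bags: B1 = {1, 2}  B2 = {0, 2}  B3 = {2, 3}
Tree: B1–B2, B2–B3

Each bag holds 2 vertices, so the decomposition has width 1, which upper-bounds the treewidth. G has an edge, so its treewidth is at least 1. The upper and lower bounds meet at 1, so that is the treewidth.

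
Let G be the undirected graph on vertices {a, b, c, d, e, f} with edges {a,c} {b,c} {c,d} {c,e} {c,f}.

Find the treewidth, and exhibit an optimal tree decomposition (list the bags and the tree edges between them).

Every bag has size at most 2, so the width is 2 − 1 = 1 and tw(G) ≤ 1. G has an edge, so its treewidth is at least 1. Hence tw(G) = 1 exactly.

Treewidth 1.
One such decomposition:
Bags: B1 = {b, c}  B2 = {c, f}  B3 = {a, c}  B4 = {c, d}  B5 = {c, e}
Tree: B1–B2, B1–B3, B3–B4, B3–B5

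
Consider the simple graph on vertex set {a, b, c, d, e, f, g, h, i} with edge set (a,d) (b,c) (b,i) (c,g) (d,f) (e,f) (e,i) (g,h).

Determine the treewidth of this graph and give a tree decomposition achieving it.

Each bag holds 2 vertices, so the decomposition has width 1, which upper-bounds the treewidth. Since G has at least one edge (e.g. a–d), it is not an edgeless graph, so tw(G) ≥ 1. Therefore the treewidth is 1.

Treewidth 1.
Bags: B1 = {a, d}  B2 = {d, f}  B3 = {e, f}  B4 = {e, i}  B5 = {b, i}  B6 = {b, c}  B7 = {c, g}  B8 = {g, h}
Tree: B1–B2, B2–B3, B3–B4, B4–B5, B5–B6, B6–B7, B7–B8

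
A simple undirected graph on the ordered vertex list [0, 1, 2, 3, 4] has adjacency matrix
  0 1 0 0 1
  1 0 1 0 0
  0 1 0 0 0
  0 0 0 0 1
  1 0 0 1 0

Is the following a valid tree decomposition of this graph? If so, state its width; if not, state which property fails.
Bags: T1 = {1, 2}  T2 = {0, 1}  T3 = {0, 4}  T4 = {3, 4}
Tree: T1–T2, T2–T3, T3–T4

Vertex coverage: the bags together contain {0, 1, 2, 3, 4}, the full vertex set. Edge coverage: each edge of G has both endpoints in at least one bag. Running intersection: for every vertex, the bags containing it form a connected subtree. All three properties hold, so this is a valid tree decomposition of width max|bag| − 1 = 1, and hence tw(G) ≤ 1.

Yes; width 1.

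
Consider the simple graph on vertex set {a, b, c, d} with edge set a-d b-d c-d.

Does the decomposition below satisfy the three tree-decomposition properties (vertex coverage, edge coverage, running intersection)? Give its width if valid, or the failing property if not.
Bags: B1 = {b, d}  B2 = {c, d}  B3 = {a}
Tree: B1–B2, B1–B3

No — edge (d,a) lies in no bag.

A tree decomposition must satisfy three properties: every vertex lies in some bag; for every edge, both endpoints lie together in some bag; and for every vertex, the bags containing it form a connected subtree. Here edge (d,a) lies in no bag, so the decomposition is invalid.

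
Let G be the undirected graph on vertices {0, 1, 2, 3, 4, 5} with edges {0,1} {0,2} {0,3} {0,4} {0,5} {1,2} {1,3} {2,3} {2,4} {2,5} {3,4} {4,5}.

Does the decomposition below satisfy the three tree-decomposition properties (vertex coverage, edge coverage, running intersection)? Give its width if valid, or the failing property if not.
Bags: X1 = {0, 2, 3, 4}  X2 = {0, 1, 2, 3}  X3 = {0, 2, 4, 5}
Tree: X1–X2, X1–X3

Yes; width 3.

Every vertex of G appears in some bag (union = {0, 1, 2, 3, 4, 5}); every edge is covered by a bag; and for each vertex v the set of bags containing v is connected in the bag tree. The decomposition is therefore valid. The largest bag has 4 vertices, so the width is 3.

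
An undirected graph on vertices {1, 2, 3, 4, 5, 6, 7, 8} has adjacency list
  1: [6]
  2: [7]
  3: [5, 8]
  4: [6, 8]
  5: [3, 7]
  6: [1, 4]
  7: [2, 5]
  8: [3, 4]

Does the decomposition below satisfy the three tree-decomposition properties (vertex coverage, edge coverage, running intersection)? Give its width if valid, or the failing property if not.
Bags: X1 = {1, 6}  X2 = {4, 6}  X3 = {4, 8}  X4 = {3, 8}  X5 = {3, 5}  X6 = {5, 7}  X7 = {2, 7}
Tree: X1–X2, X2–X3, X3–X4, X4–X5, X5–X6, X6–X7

Yes; width 1.

Vertex coverage: the bags together contain {1, 2, 3, 4, 5, 6, 7, 8}, the full vertex set. Edge coverage: each edge of G has both endpoints in at least one bag. Running intersection: for every vertex, the bags containing it form a connected subtree. All three properties hold, so this is a valid tree decomposition of width max|bag| − 1 = 1, and hence tw(G) ≤ 1.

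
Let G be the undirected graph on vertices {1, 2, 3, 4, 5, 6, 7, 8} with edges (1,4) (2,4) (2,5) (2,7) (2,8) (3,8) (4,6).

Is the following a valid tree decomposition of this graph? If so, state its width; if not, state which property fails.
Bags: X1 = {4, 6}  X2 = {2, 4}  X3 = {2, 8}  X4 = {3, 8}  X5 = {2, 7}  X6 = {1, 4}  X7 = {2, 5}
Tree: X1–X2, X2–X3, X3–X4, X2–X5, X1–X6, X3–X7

Checking the three conditions: (i) the bags cover all of {1, 2, 3, 4, 5, 6, 7, 8}; (ii) for each edge, some bag contains both endpoints; (iii) the bags containing any fixed vertex form a subtree. All hold, so the decomposition is valid with width 2 − 1 = 1.

Yes; width 1.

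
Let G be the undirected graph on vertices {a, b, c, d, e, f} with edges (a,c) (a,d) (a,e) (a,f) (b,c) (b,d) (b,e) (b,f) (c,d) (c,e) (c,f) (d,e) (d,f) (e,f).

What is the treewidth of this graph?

A width-4 tree decomposition is:
Bags: B1 = {b, c, d, e, f}  B2 = {a, c, d, e, f}
Tree: B1–B2
The largest bag has 5 vertices, giving width 4; this decomposition certifies tw(G) ≤ 4. For the lower bound, the 5 vertices {a, c, d, e, f} are pairwise adjacent, and any tree decomposition puts a clique entirely inside one bag — forcing width ≥ 4. Hence tw(G) = 4 exactly.

4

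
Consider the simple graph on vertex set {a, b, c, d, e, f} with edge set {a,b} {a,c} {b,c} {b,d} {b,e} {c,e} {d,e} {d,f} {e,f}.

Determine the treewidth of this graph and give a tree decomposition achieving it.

Every bag has size at most 3, so the width is 3 − 1 = 2 and tw(G) ≤ 2. Conversely, {d, e, f} is a clique of size 3, and the vertices of any clique must share a bag in every tree decomposition; so some bag has ≥ 3 vertices and tw(G) ≥ 2. The upper and lower bounds meet at 2, so that is the treewidth.

Treewidth 2.
One optimal decomposition is:
Bags: B1 = {b, d, e}  B2 = {d, e, f}  B3 = {b, c, e}  B4 = {a, b, c}
Tree: B1–B2, B1–B3, B3–B4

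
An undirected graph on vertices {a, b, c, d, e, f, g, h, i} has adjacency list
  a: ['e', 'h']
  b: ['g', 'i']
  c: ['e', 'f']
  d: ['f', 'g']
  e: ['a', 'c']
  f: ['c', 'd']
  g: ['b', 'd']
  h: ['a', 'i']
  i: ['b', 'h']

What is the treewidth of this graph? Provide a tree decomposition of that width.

Treewidth 2.
One optimal decomposition is:
Bags: B1 = {d, f, g}  B2 = {b, f, g}  B3 = {b, f, i}  B4 = {f, h, i}  B5 = {a, f, h}  B6 = {a, e, f}  B7 = {c, e, f}
Tree: B1–B2, B2–B3, B3–B4, B4–B5, B5–B6, B6–B7

Every bag has size at most 3, so the width is 3 − 1 = 2 and tw(G) ≤ 2. For the lower bound, G contains the cycle f–d–g–b–i–h–a–e–c–f, so G is not a forest; only forests have treewidth ≤ 1, hence tw(G) ≥ 2. Combining the bounds, tw(G) = 2.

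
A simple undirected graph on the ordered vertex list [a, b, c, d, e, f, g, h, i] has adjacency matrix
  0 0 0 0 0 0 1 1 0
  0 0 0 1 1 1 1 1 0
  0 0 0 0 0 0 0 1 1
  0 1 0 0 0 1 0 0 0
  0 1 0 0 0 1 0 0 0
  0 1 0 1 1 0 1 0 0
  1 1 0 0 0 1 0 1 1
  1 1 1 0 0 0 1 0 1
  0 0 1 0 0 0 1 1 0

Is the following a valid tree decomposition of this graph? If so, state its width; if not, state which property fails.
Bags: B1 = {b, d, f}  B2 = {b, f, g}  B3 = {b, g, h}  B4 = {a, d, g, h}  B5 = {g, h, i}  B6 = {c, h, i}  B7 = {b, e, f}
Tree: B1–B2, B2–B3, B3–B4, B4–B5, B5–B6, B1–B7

A tree decomposition must satisfy three properties: every vertex lies in some bag; for every edge, both endpoints lie together in some bag; and for every vertex, the bags containing it form a connected subtree. Here bags containing vertex d are not connected in the tree, so the decomposition is invalid.

No — bags containing vertex d are not connected in the tree.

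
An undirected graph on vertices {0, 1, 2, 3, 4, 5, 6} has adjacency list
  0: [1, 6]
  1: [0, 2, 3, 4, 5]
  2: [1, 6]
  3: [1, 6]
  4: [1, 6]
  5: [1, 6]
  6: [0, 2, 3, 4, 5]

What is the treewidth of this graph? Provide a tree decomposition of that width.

The largest bag has 3 vertices, giving width 2; this decomposition certifies tw(G) ≤ 2. For the lower bound, G contains the cycle 6–5–1–3–6, so G is not a forest; only forests have treewidth ≤ 1, hence tw(G) ≥ 2. The upper and lower bounds meet at 2, so that is the treewidth.

Treewidth 2.
Bags: B1 = {1, 5, 6}  B2 = {1, 3, 6}  B3 = {0, 1, 6}  B4 = {1, 2, 6}  B5 = {1, 4, 6}
Tree: B1–B2, B2–B3, B3–B4, B4–B5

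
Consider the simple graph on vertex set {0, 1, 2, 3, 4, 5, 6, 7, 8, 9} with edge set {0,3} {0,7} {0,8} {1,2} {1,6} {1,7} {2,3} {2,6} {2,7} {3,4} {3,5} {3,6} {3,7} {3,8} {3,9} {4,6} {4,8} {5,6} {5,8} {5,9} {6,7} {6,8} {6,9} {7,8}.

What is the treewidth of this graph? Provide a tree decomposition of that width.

Every bag has size at most 4, so the width is 4 − 1 = 3 and tw(G) ≤ 3. On the other hand G contains the 4-clique {1, 2, 6, 7}. A clique must lie in a single bag of any decomposition, so no decomposition can have width below 3. The upper and lower bounds meet at 3, so that is the treewidth.

Treewidth 3.
One such decomposition:
Bags: B1 = {2, 3, 6, 7}  B2 = {3, 6, 7, 8}  B3 = {3, 5, 6, 8}  B4 = {3, 4, 6, 8}  B5 = {0, 3, 7, 8}  B6 = {3, 5, 6, 9}  B7 = {1, 2, 6, 7}
Tree: B1–B2, B2–B3, B2–B4, B2–B5, B3–B6, B1–B7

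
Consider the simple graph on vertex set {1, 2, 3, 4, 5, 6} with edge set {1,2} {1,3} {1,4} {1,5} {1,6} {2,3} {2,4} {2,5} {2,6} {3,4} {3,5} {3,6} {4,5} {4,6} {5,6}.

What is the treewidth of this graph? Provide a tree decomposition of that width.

A single bag containing all 6 vertices is trivially a valid decomposition of width 5. On the other hand G contains the 6-clique {1, 2, 3, 4, 5, 6}. A clique must lie in a single bag of any decomposition, so no decomposition can have width below 5. Therefore the treewidth is 5.

Treewidth 5.
Bags: B1 = {1, 2, 3, 4, 5, 6}
Tree: (single bag)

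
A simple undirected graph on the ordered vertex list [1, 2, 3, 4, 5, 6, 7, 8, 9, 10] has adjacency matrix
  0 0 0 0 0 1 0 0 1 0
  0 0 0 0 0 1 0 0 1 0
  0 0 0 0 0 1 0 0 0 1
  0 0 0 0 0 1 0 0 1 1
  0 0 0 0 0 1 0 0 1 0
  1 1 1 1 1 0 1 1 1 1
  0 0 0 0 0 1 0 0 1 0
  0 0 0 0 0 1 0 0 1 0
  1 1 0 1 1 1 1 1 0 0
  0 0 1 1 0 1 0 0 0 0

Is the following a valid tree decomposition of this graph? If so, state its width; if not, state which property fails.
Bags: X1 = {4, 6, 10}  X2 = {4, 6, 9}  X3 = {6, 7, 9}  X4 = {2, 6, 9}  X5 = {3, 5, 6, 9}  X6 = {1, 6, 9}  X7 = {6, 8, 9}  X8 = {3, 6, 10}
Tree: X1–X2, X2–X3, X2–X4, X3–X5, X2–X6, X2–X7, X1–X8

No — bags containing vertex 3 are not connected in the tree.

A tree decomposition must satisfy three properties: every vertex lies in some bag; for every edge, both endpoints lie together in some bag; and for every vertex, the bags containing it form a connected subtree. Here bags containing vertex 3 are not connected in the tree, so the decomposition is invalid.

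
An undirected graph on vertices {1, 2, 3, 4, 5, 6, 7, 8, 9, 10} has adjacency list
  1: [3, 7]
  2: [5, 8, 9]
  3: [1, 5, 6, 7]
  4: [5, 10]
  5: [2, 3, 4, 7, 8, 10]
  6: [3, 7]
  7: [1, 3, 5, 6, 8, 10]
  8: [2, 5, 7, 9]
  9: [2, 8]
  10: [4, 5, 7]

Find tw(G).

A width-2 tree decomposition is:
Bags: B1 = {5, 7, 8}  B2 = {3, 5, 7}  B3 = {2, 5, 8}  B4 = {3, 6, 7}  B5 = {5, 7, 10}  B6 = {2, 8, 9}  B7 = {1, 3, 7}  B8 = {4, 5, 10}
Tree: B1–B2, B1–B3, B2–B4, B1–B5, B3–B6, B2–B7, B5–B8
Each bag holds 3 vertices, so the decomposition has width 2, which upper-bounds the treewidth. Conversely, {1, 3, 7} is a clique of size 3, and the vertices of any clique must share a bag in every tree decomposition; so some bag has ≥ 3 vertices and tw(G) ≥ 2. Therefore the treewidth is 2.

2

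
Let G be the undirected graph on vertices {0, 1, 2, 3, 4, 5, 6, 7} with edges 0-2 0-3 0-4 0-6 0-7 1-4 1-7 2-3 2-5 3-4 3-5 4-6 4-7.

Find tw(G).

2

A width-2 tree decomposition is:
Bags: B1 = {1, 4, 7}  B2 = {0, 4, 7}  B3 = {0, 3, 4}  B4 = {0, 2, 3}  B5 = {2, 3, 5}  B6 = {0, 4, 6}
Tree: B1–B2, B2–B3, B3–B4, B4–B5, B2–B6
Each bag holds 3 vertices, so the decomposition has width 2, which upper-bounds the treewidth. On the other hand G contains the 3-clique {0, 2, 3}. A clique must lie in a single bag of any decomposition, so no decomposition can have width below 2. Therefore the treewidth is 2.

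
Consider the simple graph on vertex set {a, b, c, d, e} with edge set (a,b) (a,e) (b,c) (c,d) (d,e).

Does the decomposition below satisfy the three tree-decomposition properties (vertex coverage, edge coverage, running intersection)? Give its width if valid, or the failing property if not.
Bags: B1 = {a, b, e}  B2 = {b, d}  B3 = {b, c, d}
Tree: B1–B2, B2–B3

A tree decomposition must satisfy three properties: every vertex lies in some bag; for every edge, both endpoints lie together in some bag; and for every vertex, the bags containing it form a connected subtree. Here edge (e,d) lies in no bag, so the decomposition is invalid.

No — edge (e,d) lies in no bag.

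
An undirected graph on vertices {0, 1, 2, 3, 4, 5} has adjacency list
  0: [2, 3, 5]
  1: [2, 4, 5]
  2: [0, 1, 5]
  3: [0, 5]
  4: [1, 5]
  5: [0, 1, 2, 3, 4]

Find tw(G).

2

A width-2 tree decomposition is:
Bags: B1 = {1, 4, 5}  B2 = {1, 2, 5}  B3 = {0, 2, 5}  B4 = {0, 3, 5}
Tree: B1–B2, B2–B3, B3–B4
Each bag holds 3 vertices, so the decomposition has width 2, which upper-bounds the treewidth. Conversely, {0, 2, 5} is a clique of size 3, and the vertices of any clique must share a bag in every tree decomposition; so some bag has ≥ 3 vertices and tw(G) ≥ 2. Hence tw(G) = 2 exactly.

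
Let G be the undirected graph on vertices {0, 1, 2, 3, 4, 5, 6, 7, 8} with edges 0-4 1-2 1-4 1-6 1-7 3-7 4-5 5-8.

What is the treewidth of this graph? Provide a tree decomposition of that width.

Each bag holds 2 vertices, so the decomposition has width 1, which upper-bounds the treewidth. Since G has at least one edge (e.g. 7–1), it is not an edgeless graph, so tw(G) ≥ 1. Combining the bounds, tw(G) = 1.

Treewidth 1.
One such decomposition:
Bags: B1 = {1, 7}  B2 = {3, 7}  B3 = {1, 4}  B4 = {1, 2}  B5 = {0, 4}  B6 = {1, 6}  B7 = {4, 5}  B8 = {5, 8}
Tree: B1–B2, B1–B3, B3–B4, B3–B5, B3–B6, B3–B7, B7–B8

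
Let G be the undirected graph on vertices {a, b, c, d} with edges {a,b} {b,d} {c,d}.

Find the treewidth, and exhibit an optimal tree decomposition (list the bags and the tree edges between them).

The largest bag has 2 vertices, giving width 1; this decomposition certifies tw(G) ≤ 1. Since G has at least one edge (e.g. d–b), it is not an edgeless graph, so tw(G) ≥ 1. Combining the bounds, tw(G) = 1.

Treewidth 1.
One optimal decomposition is:
Bags: B1 = {b, d}  B2 = {a, b}  B3 = {c, d}
Tree: B1–B2, B1–B3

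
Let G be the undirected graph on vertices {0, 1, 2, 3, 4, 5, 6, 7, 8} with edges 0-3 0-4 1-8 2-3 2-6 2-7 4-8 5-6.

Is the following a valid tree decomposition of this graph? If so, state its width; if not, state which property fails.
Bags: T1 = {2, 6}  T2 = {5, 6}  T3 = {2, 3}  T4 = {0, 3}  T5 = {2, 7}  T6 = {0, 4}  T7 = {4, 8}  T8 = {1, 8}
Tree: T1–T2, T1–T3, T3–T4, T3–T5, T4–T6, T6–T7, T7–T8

Yes; width 1.

Vertex coverage: the bags together contain {0, 1, 2, 3, 4, 5, 6, 7, 8}, the full vertex set. Edge coverage: each edge of G has both endpoints in at least one bag. Running intersection: for every vertex, the bags containing it form a connected subtree. All three properties hold, so this is a valid tree decomposition of width max|bag| − 1 = 1, and hence tw(G) ≤ 1.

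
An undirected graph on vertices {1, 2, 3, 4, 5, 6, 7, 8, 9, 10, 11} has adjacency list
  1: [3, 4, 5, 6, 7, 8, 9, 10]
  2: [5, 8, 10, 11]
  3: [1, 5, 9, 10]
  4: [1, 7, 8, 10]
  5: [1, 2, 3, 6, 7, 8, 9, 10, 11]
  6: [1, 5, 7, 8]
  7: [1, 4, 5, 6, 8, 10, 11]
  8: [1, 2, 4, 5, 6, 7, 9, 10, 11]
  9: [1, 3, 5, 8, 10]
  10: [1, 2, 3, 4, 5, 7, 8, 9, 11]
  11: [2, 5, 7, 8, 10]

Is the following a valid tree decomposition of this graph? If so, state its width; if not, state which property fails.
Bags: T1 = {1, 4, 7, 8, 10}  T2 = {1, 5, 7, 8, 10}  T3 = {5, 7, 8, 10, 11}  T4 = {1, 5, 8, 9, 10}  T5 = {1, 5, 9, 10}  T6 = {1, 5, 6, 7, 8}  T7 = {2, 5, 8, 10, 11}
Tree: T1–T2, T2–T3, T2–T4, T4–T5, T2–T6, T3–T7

A tree decomposition must satisfy three properties: every vertex lies in some bag; for every edge, both endpoints lie together in some bag; and for every vertex, the bags containing it form a connected subtree. Here vertex 3 appears in no bag, so the decomposition is invalid.

No — vertex 3 appears in no bag.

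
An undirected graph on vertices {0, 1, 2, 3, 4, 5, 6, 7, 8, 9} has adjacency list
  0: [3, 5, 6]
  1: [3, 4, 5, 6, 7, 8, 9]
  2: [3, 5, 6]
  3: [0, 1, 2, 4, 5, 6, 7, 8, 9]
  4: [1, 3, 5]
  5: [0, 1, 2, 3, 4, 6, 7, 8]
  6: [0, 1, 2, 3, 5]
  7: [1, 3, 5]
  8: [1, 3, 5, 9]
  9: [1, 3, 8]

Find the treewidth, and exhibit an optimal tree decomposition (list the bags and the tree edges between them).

Treewidth 3.
Bags: B1 = {1, 3, 5, 6}  B2 = {1, 3, 5, 8}  B3 = {1, 3, 8, 9}  B4 = {2, 3, 5, 6}  B5 = {0, 3, 5, 6}  B6 = {1, 3, 4, 5}  B7 = {1, 3, 5, 7}
Tree: B1–B2, B2–B3, B1–B4, B4–B5, B1–B6, B2–B7

Every bag has size at most 4, so the width is 4 − 1 = 3 and tw(G) ≤ 3. For the lower bound, the 4 vertices {1, 3, 8, 9} are pairwise adjacent, and any tree decomposition puts a clique entirely inside one bag — forcing width ≥ 3. Hence tw(G) = 3 exactly.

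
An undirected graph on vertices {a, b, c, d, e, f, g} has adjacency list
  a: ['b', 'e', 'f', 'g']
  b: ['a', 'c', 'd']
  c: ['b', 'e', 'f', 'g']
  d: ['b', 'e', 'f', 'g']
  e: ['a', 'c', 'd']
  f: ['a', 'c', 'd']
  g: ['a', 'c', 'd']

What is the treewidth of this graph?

A width-3 tree decomposition is:
Bags: B1 = {a, b, c, d}  B2 = {a, c, d, e}  B3 = {a, c, d, g}  B4 = {a, c, d, f}
Tree: B1–B2, B2–B3, B3–B4
Each bag holds 4 vertices, so the decomposition has width 3, which upper-bounds the treewidth. For the lower bound: the 4 vertex sets {b,c}, {d,e}, {a}, {g} are disjoint, each induces a connected subgraph, and every pair is joined by at least one edge of G. Contracting each set to a single vertex therefore yields K_{4} as a minor, and since treewidth is minor-monotone, tw(G) ≥ tw(K_{4}) = 3. Therefore the treewidth is 3.

3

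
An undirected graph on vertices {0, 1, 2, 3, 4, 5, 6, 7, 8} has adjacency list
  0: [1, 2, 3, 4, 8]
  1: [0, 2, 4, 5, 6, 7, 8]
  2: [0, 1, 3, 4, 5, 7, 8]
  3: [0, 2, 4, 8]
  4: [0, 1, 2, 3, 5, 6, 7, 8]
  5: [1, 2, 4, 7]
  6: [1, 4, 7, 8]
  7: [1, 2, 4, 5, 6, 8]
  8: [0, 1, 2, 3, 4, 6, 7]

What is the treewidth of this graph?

4

A width-4 tree decomposition is:
Bags: B1 = {1, 4, 6, 7, 8}  B2 = {1, 2, 4, 7, 8}  B3 = {1, 2, 4, 5, 7}  B4 = {0, 1, 2, 4, 8}  B5 = {0, 2, 3, 4, 8}
Tree: B1–B2, B2–B3, B2–B4, B4–B5
The largest bag has 5 vertices, giving width 4; this decomposition certifies tw(G) ≤ 4. On the other hand G contains the 5-clique {0, 1, 2, 4, 8}. A clique must lie in a single bag of any decomposition, so no decomposition can have width below 4. Hence tw(G) = 4 exactly.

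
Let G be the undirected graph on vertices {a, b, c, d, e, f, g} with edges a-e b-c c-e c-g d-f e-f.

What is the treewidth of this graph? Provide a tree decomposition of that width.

Treewidth 1.
Bags: B1 = {c, e}  B2 = {e, f}  B3 = {d, f}  B4 = {c, g}  B5 = {a, e}  B6 = {b, c}
Tree: B1–B2, B2–B3, B1–B4, B1–B5, B4–B6

The largest bag has 2 vertices, giving width 1; this decomposition certifies tw(G) ≤ 1. Since G has at least one edge (e.g. e–c), it is not an edgeless graph, so tw(G) ≥ 1. Hence tw(G) = 1 exactly.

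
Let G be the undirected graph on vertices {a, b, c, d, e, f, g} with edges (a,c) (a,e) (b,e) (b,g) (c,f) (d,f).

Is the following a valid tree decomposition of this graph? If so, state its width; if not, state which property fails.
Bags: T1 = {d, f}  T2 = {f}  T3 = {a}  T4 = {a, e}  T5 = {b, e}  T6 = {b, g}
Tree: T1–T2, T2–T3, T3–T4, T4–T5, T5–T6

No — vertex c appears in no bag.

A tree decomposition must satisfy three properties: every vertex lies in some bag; for every edge, both endpoints lie together in some bag; and for every vertex, the bags containing it form a connected subtree. Here vertex c appears in no bag, so the decomposition is invalid.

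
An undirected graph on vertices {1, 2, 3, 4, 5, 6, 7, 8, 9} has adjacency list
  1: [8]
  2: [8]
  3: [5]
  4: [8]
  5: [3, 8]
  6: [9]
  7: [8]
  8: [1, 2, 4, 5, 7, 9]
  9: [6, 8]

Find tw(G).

1

A width-1 tree decomposition is:
Bags: B1 = {4, 8}  B2 = {7, 8}  B3 = {5, 8}  B4 = {2, 8}  B5 = {3, 5}  B6 = {8, 9}  B7 = {6, 9}  B8 = {1, 8}
Tree: B1–B2, B1–B3, B2–B4, B3–B5, B2–B6, B6–B7, B2–B8
Each bag holds 2 vertices, so the decomposition has width 1, which upper-bounds the treewidth. Since G has at least one edge (e.g. 8–4), it is not an edgeless graph, so tw(G) ≥ 1. Hence tw(G) = 1 exactly.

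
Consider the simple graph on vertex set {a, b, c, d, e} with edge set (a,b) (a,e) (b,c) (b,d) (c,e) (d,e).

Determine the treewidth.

2

A width-2 tree decomposition is:
Bags: B1 = {b, d, e}  B2 = {a, b, e}  B3 = {b, c, e}
Tree: B1–B2, B2–B3
Each bag holds 3 vertices, so the decomposition has width 2, which upper-bounds the treewidth. The edges d–e–a–b–d form a cycle, so G is not a tree and its treewidth is at least 2. The upper and lower bounds meet at 2, so that is the treewidth.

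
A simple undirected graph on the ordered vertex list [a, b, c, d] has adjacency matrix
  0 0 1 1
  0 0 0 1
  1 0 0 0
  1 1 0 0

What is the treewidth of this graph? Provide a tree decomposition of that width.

Every bag has size at most 2, so the width is 2 − 1 = 1 and tw(G) ≤ 1. G has an edge, so its treewidth is at least 1. Therefore the treewidth is 1.

Treewidth 1.
One optimal decomposition is:
Bags: B1 = {a, c}  B2 = {a, d}  B3 = {b, d}
Tree: B1–B2, B2–B3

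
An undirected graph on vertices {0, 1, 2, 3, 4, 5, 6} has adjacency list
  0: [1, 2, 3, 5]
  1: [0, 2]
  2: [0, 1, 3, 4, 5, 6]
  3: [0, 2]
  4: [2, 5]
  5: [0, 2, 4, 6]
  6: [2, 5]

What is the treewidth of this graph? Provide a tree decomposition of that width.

Treewidth 2.
One optimal decomposition is:
Bags: B1 = {2, 5, 6}  B2 = {0, 2, 5}  B3 = {0, 2, 3}  B4 = {2, 4, 5}  B5 = {0, 1, 2}
Tree: B1–B2, B2–B3, B1–B4, B2–B5

Each bag holds 3 vertices, so the decomposition has width 2, which upper-bounds the treewidth. On the other hand G contains the 3-clique {0, 1, 2}. A clique must lie in a single bag of any decomposition, so no decomposition can have width below 2. Combining the bounds, tw(G) = 2.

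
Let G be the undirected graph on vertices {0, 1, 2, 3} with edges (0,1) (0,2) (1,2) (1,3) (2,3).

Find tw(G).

A width-2 tree decomposition is:
Bags: B1 = {1, 2, 3}  B2 = {0, 1, 2}
Tree: B1–B2
Each bag holds 3 vertices, so the decomposition has width 2, which upper-bounds the treewidth. Conversely, {0, 1, 2} is a clique of size 3, and the vertices of any clique must share a bag in every tree decomposition; so some bag has ≥ 3 vertices and tw(G) ≥ 2. The upper and lower bounds meet at 2, so that is the treewidth.

2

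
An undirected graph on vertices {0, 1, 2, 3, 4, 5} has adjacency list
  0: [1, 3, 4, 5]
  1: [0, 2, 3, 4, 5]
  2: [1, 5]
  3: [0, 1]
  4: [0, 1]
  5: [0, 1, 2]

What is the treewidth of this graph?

2

A width-2 tree decomposition is:
Bags: B1 = {0, 1, 5}  B2 = {0, 1, 4}  B3 = {1, 2, 5}  B4 = {0, 1, 3}
Tree: B1–B2, B1–B3, B2–B4
Every bag has size at most 3, so the width is 3 − 1 = 2 and tw(G) ≤ 2. Conversely, {0, 1, 3} is a clique of size 3, and the vertices of any clique must share a bag in every tree decomposition; so some bag has ≥ 3 vertices and tw(G) ≥ 2. The upper and lower bounds meet at 2, so that is the treewidth.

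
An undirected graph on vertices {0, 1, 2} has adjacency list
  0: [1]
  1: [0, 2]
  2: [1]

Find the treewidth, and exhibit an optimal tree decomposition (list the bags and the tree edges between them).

Treewidth 1.
One such decomposition:
Bags: B1 = {0, 1}  B2 = {1, 2}
Tree: B1–B2

Each bag holds 2 vertices, so the decomposition has width 1, which upper-bounds the treewidth. Since G has at least one edge (e.g. 1–0), it is not an edgeless graph, so tw(G) ≥ 1. Combining the bounds, tw(G) = 1.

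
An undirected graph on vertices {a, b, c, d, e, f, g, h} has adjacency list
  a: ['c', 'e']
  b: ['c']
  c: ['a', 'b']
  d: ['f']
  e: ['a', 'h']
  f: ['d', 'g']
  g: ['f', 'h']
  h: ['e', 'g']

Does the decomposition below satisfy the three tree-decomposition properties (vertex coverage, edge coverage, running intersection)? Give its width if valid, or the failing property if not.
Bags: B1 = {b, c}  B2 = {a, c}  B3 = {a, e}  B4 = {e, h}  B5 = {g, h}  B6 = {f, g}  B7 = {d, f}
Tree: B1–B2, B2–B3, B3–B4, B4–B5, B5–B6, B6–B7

Every vertex of G appears in some bag (union = {a, b, c, d, e, f, g, h}); every edge is covered by a bag; and for each vertex v the set of bags containing v is connected in the bag tree. The decomposition is therefore valid. The largest bag has 2 vertices, so the width is 1.

Yes; width 1.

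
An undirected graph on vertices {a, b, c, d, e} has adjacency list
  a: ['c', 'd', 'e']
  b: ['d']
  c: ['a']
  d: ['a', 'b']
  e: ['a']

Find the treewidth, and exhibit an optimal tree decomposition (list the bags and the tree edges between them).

Every bag has size at most 2, so the width is 2 − 1 = 1 and tw(G) ≤ 1. Any graph with an edge has treewidth ≥ 1, and G has the edge a–d. The upper and lower bounds meet at 1, so that is the treewidth.

Treewidth 1.
Bags: B1 = {a, d}  B2 = {b, d}  B3 = {a, e}  B4 = {a, c}
Tree: B1–B2, B1–B3, B1–B4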